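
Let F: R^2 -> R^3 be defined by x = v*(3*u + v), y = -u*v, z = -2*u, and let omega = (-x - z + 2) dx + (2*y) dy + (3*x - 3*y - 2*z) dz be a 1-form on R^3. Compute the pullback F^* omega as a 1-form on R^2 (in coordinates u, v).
F^* omega = (-7*u*v^2 - 18*u*v - 8*u - 3*v^3 - 6*v^2 + 6*v) du + (-7*u^2*v + 6*u^2 - 9*u*v^2 + 4*u*v + 6*u - 2*v^3 + 4*v) dv

Using F^*(f dg) = (f ∘ F) d(g ∘ F), substitute each coordinate x_i by F_i(u, v) in f_i, and replace dx_i by d F_i = (∂F_i/∂u) du + (∂F_i/∂v) dv.
  For the x component: f_1(F) = -3*u*v + 2*u - v^2 + 2; d F_1 = (3*v) du + (3*u + 2*v) dv
  For the y component: f_2(F) = -2*u*v; d F_2 = (-v) du + (-u) dv
  For the z component: f_3(F) = 12*u*v + 4*u + 3*v^2; d F_3 = (-2) du + (0) dv
Combining and collecting du, dv coefficients:
  coeff of du: -7*u*v^2 - 18*u*v - 8*u - 3*v^3 - 6*v^2 + 6*v
  coeff of dv: -7*u^2*v + 6*u^2 - 9*u*v^2 + 4*u*v + 6*u - 2*v^3 + 4*v
F^* omega = (-7*u*v^2 - 18*u*v - 8*u - 3*v^3 - 6*v^2 + 6*v) du + (-7*u^2*v + 6*u^2 - 9*u*v^2 + 4*u*v + 6*u - 2*v^3 + 4*v) dv.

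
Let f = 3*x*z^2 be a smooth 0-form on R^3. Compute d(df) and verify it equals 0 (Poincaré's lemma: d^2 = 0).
d(df) = 0

Step 1: df = sum_i (∂f/∂x_i) dx_i = (3*z^2) dx + (0) dy + (6*x*z) dz.
Step 2: Apply d again. Using the 1-form formula, the coefficient of dx ∧ dy in d(df) is ∂^2 f/∂x ∂y - ∂^2 f/∂y ∂x = (0) - (0) = 0 (equality of mixed partials for smooth f).
Similarly for dx ∧ dz and dy ∧ dz — all coefficients vanish. So d(df) = 0.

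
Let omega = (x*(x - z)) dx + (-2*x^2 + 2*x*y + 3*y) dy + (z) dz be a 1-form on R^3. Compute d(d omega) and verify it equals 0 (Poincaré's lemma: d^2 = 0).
d(d omega) = 0

Step 1: d omega = sum_{i<j} (∂f_j/∂x_i - ∂f_i/∂x_j) dx_i ∧ dx_j:
  coeff of dx ∧ dy: -4*x + 2*y
  coeff of dx ∧ dz: x
  coeff of dy ∧ dz: 0
Step 2: Apply d again to each 2-form coefficient. The only possible 3-form in R^3 is dx ∧ dy ∧ dz, with coefficient
  ∂(coeff of dy∧dz)/∂x - ∂(coeff of dx∧dz)/∂y + ∂(coeff of dx∧dy)/∂z
  = ∂/∂x (0) - ∂/∂y (x) + ∂/∂z (-4*x + 2*y).
Each of these terms simplifies to sums of mixed partials that cancel in pairs. The result is 0 (by equality of mixed partials for smooth functions — Schwarz / Clairaut).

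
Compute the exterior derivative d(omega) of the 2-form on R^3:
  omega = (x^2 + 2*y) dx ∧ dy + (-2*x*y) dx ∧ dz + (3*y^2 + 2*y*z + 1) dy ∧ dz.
d(omega) = (2*x) dx ∧ dy ∧ dz

For a 2-form omega = sum_{i<j} g_{ij} dx_i ∧ dx_j, the exterior derivative is
  d(omega) = sum_{i<j} d(g_{ij}) ∧ dx_i ∧ dx_j = sum_{i<j, k} (∂g_{ij}/∂x_k) dx_k ∧ dx_i ∧ dx_j.
Expand each term, using dx_k ∧ dx_i ∧ dx_j = sgn(permutation) dx_{(a)} ∧ dx_{(b)} ∧ dx_{(c)} with (a < b < c) sorted:
  d(-2*x*y) includes (∂/∂y)(-2*x*y) dy = (-2*x) dy, which multiplied by dx ∧ dz gives (2*x) dx ∧ dy ∧ dz
Collecting like 3-forms: d(omega) = (2*x) dx ∧ dy ∧ dz.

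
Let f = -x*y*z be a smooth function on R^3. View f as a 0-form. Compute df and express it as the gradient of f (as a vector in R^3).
df = (-y*z) dx + (-x*z) dy + (-x*y) dz; grad f = (-y*z, -x*z, -x*y)

For a 0-form f, d f = (∂f/∂x) dx + (∂f/∂y) dy + (∂f/∂z) dz. The components of the vector representation are exactly the entries of grad f in Cartesian coordinates:
  ∂f/∂x = -y*z
  ∂f/∂y = -x*z
  ∂f/∂z = -x*y.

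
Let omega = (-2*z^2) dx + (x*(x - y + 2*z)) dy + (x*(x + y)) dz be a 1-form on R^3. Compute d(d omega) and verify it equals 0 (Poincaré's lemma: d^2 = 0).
d(d omega) = 0

Step 1: d omega = sum_{i<j} (∂f_j/∂x_i - ∂f_i/∂x_j) dx_i ∧ dx_j:
  coeff of dx ∧ dy: 2*x - y + 2*z
  coeff of dx ∧ dz: 2*x + y + 4*z
  coeff of dy ∧ dz: -x
Step 2: Apply d again to each 2-form coefficient. The only possible 3-form in R^3 is dx ∧ dy ∧ dz, with coefficient
  ∂(coeff of dy∧dz)/∂x - ∂(coeff of dx∧dz)/∂y + ∂(coeff of dx∧dy)/∂z
  = ∂/∂x (-x) - ∂/∂y (2*x + y + 4*z) + ∂/∂z (2*x - y + 2*z).
Each of these terms simplifies to sums of mixed partials that cancel in pairs. The result is 0 (by equality of mixed partials for smooth functions — Schwarz / Clairaut).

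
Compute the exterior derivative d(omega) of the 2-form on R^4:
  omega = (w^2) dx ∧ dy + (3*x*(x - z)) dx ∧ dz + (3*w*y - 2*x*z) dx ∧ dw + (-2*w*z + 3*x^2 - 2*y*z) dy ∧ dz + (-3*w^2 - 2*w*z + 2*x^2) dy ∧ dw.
d(omega) = (-w + 4*x) dx ∧ dy ∧ dw + (2*x) dx ∧ dz ∧ dw + (6*x) dx ∧ dy ∧ dz + (2*w - 2*z) dy ∧ dz ∧ dw

For a 2-form omega = sum_{i<j} g_{ij} dx_i ∧ dx_j, the exterior derivative is
  d(omega) = sum_{i<j} d(g_{ij}) ∧ dx_i ∧ dx_j = sum_{i<j, k} (∂g_{ij}/∂x_k) dx_k ∧ dx_i ∧ dx_j.
Expand each term, using dx_k ∧ dx_i ∧ dx_j = sgn(permutation) dx_{(a)} ∧ dx_{(b)} ∧ dx_{(c)} with (a < b < c) sorted:
  d(w^2) includes (∂/∂w)(w^2) dw = (2*w) dw, which multiplied by dx ∧ dy gives (2*w) dx ∧ dy ∧ dw
  d(3*w*y - 2*x*z) includes (∂/∂y)(3*w*y - 2*x*z) dy = (3*w) dy, which multiplied by dx ∧ dw gives (-3*w) dx ∧ dy ∧ dw
  d(3*w*y - 2*x*z) includes (∂/∂z)(3*w*y - 2*x*z) dz = (-2*x) dz, which multiplied by dx ∧ dw gives (2*x) dx ∧ dz ∧ dw
  d(-2*w*z + 3*x^2 - 2*y*z) includes (∂/∂x)(-2*w*z + 3*x^2 - 2*y*z) dx = (6*x) dx, which multiplied by dy ∧ dz gives (6*x) dx ∧ dy ∧ dz
  d(-2*w*z + 3*x^2 - 2*y*z) includes (∂/∂w)(-2*w*z + 3*x^2 - 2*y*z) dw = (-2*z) dw, which multiplied by dy ∧ dz gives (-2*z) dy ∧ dz ∧ dw
  d(-3*w^2 - 2*w*z + 2*x^2) includes (∂/∂x)(-3*w^2 - 2*w*z + 2*x^2) dx = (4*x) dx, which multiplied by dy ∧ dw gives (4*x) dx ∧ dy ∧ dw
  d(-3*w^2 - 2*w*z + 2*x^2) includes (∂/∂z)(-3*w^2 - 2*w*z + 2*x^2) dz = (-2*w) dz, which multiplied by dy ∧ dw gives (2*w) dy ∧ dz ∧ dw
Collecting like 3-forms: d(omega) = (-w + 4*x) dx ∧ dy ∧ dw + (2*x) dx ∧ dz ∧ dw + (6*x) dx ∧ dy ∧ dz + (2*w - 2*z) dy ∧ dz ∧ dw.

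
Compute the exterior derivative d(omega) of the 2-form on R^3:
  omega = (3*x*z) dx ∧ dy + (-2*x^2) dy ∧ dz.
d(omega) = (-x) dx ∧ dy ∧ dz

For a 2-form omega = sum_{i<j} g_{ij} dx_i ∧ dx_j, the exterior derivative is
  d(omega) = sum_{i<j} d(g_{ij}) ∧ dx_i ∧ dx_j = sum_{i<j, k} (∂g_{ij}/∂x_k) dx_k ∧ dx_i ∧ dx_j.
Expand each term, using dx_k ∧ dx_i ∧ dx_j = sgn(permutation) dx_{(a)} ∧ dx_{(b)} ∧ dx_{(c)} with (a < b < c) sorted:
  d(3*x*z) includes (∂/∂z)(3*x*z) dz = (3*x) dz, which multiplied by dx ∧ dy gives (3*x) dx ∧ dy ∧ dz
  d(-2*x^2) includes (∂/∂x)(-2*x^2) dx = (-4*x) dx, which multiplied by dy ∧ dz gives (-4*x) dx ∧ dy ∧ dz
Collecting like 3-forms: d(omega) = (-x) dx ∧ dy ∧ dz.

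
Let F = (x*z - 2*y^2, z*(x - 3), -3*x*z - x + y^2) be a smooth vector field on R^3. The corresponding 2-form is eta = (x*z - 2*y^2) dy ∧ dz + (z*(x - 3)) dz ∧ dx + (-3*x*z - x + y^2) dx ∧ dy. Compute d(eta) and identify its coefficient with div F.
d(eta) = (-3*x + z) dx ∧ dy ∧ dz; div F = -3*x + z

For a 2-form in R^3 of the form above, applying d gives a 3-form with coefficient ∂P/∂x + ∂Q/∂y + ∂R/∂z:
  ∂P/∂x = z
  ∂Q/∂y = 0
  ∂R/∂z = -3*x
Sum = -3*x + z, which is exactly div F.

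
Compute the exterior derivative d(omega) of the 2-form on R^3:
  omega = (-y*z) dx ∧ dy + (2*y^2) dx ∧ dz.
d(omega) = (-5*y) dx ∧ dy ∧ dz

For a 2-form omega = sum_{i<j} g_{ij} dx_i ∧ dx_j, the exterior derivative is
  d(omega) = sum_{i<j} d(g_{ij}) ∧ dx_i ∧ dx_j = sum_{i<j, k} (∂g_{ij}/∂x_k) dx_k ∧ dx_i ∧ dx_j.
Expand each term, using dx_k ∧ dx_i ∧ dx_j = sgn(permutation) dx_{(a)} ∧ dx_{(b)} ∧ dx_{(c)} with (a < b < c) sorted:
  d(-y*z) includes (∂/∂z)(-y*z) dz = (-y) dz, which multiplied by dx ∧ dy gives (-y) dx ∧ dy ∧ dz
  d(2*y^2) includes (∂/∂y)(2*y^2) dy = (4*y) dy, which multiplied by dx ∧ dz gives (-4*y) dx ∧ dy ∧ dz
Collecting like 3-forms: d(omega) = (-5*y) dx ∧ dy ∧ dz.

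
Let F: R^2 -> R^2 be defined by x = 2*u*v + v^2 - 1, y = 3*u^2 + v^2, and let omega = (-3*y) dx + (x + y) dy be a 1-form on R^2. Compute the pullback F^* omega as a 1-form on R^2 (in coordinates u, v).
F^* omega = (18*u^3 - 6*u^2*v + 12*u*v^2 - 6*u - 6*v^3) du + (-18*u^3 - 12*u^2*v - 2*u*v^2 - 2*v^3 - 2*v) dv

Using F^*(f dg) = (f ∘ F) d(g ∘ F), substitute each coordinate x_i by F_i(u, v) in f_i, and replace dx_i by d F_i = (∂F_i/∂u) du + (∂F_i/∂v) dv.
  For the x component: f_1(F) = -9*u^2 - 3*v^2; d F_1 = (2*v) du + (2*u + 2*v) dv
  For the y component: f_2(F) = 3*u^2 + 2*u*v + 2*v^2 - 1; d F_2 = (6*u) du + (2*v) dv
Combining and collecting du, dv coefficients:
  coeff of du: 18*u^3 - 6*u^2*v + 12*u*v^2 - 6*u - 6*v^3
  coeff of dv: -18*u^3 - 12*u^2*v - 2*u*v^2 - 2*v^3 - 2*v
F^* omega = (18*u^3 - 6*u^2*v + 12*u*v^2 - 6*u - 6*v^3) du + (-18*u^3 - 12*u^2*v - 2*u*v^2 - 2*v^3 - 2*v) dv.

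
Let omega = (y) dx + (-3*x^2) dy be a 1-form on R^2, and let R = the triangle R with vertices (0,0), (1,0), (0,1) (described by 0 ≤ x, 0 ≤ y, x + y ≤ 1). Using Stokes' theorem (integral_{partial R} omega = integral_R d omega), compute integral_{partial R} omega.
integral_(partial R) omega = -3/2

Stokes: integral_partial_R omega = integral_R d omega with d omega = (∂Q/∂x - ∂P/∂y) dx ∧ dy.
  ∂Q/∂x = -6*x
  ∂P/∂y = 1
  integrand = ∂Q/∂x - ∂P/∂y = -6*x - 1.
Integrating over R: integral_0^1 integral_0^{1-x} (-6*x - 1) dy dx = -3/2.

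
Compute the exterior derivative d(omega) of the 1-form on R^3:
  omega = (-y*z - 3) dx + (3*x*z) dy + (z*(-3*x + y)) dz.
d(omega) = (4*z) dx ∧ dy + (y - 3*z) dx ∧ dz + (-3*x + z) dy ∧ dz

For a 1-form omega = sum_i f_i dx_i, the exterior derivative is
  d(omega) = sum_{i < j} (∂f_j/∂x_i - ∂f_i/∂x_j) dx_i ∧ dx_j.
  coefficient of dx ∧ dy: ∂f_2/∂x - ∂f_1/∂y = ∂(3*x*z)/∂x - ∂(-y*z - 3)/∂y = 4*z
  coefficient of dx ∧ dz: ∂f_3/∂x - ∂f_1/∂z = ∂(z*(-3*x + y))/∂x - ∂(-y*z - 3)/∂z = y - 3*z
  coefficient of dy ∧ dz: ∂f_3/∂y - ∂f_2/∂z = ∂(z*(-3*x + y))/∂y - ∂(3*x*z)/∂z = -3*x + z
Assembling: d(omega) = (4*z) dx ∧ dy + (y - 3*z) dx ∧ dz + (-3*x + z) dy ∧ dz.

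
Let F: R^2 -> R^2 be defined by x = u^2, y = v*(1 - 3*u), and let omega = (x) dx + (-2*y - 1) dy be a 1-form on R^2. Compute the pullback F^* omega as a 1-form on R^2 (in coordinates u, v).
F^* omega = (2*u^3 - 18*u*v^2 + 6*v^2 + 3*v) du + (-18*u^2*v + 12*u*v + 3*u - 2*v - 1) dv

Using F^*(f dg) = (f ∘ F) d(g ∘ F), substitute each coordinate x_i by F_i(u, v) in f_i, and replace dx_i by d F_i = (∂F_i/∂u) du + (∂F_i/∂v) dv.
  For the x component: f_1(F) = u^2; d F_1 = (2*u) du + (0) dv
  For the y component: f_2(F) = 6*u*v - 2*v - 1; d F_2 = (-3*v) du + (1 - 3*u) dv
Combining and collecting du, dv coefficients:
  coeff of du: 2*u^3 - 18*u*v^2 + 6*v^2 + 3*v
  coeff of dv: -18*u^2*v + 12*u*v + 3*u - 2*v - 1
F^* omega = (2*u^3 - 18*u*v^2 + 6*v^2 + 3*v) du + (-18*u^2*v + 12*u*v + 3*u - 2*v - 1) dv.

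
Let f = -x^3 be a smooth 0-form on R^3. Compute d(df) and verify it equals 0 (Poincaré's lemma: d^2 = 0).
d(df) = 0

Step 1: df = sum_i (∂f/∂x_i) dx_i = (-3*x^2) dx + (0) dy + (0) dz.
Step 2: Apply d again. Using the 1-form formula, the coefficient of dx ∧ dy in d(df) is ∂^2 f/∂x ∂y - ∂^2 f/∂y ∂x = (0) - (0) = 0 (equality of mixed partials for smooth f).
Similarly for dx ∧ dz and dy ∧ dz — all coefficients vanish. So d(df) = 0.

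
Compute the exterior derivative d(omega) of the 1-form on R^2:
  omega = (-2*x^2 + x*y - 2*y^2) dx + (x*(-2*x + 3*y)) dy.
d(omega) = (-5*x + 7*y) dx ∧ dy

For a 1-form omega = sum_i f_i dx_i, the exterior derivative is
  d(omega) = sum_{i < j} (∂f_j/∂x_i - ∂f_i/∂x_j) dx_i ∧ dx_j.
  coefficient of dx ∧ dy: ∂f_2/∂x - ∂f_1/∂y = ∂(x*(-2*x + 3*y))/∂x - ∂(-2*x^2 + x*y - 2*y^2)/∂y = -5*x + 7*y
Assembling: d(omega) = (-5*x + 7*y) dx ∧ dy.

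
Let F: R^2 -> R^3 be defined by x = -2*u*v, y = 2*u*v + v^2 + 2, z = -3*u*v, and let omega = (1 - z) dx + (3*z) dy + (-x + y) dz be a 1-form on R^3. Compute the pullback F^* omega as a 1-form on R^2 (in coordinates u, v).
F^* omega = (v*(-36*u*v - 3*v^2 - 8)) du + (u*(-36*u*v - 21*v^2 - 8)) dv

Using F^*(f dg) = (f ∘ F) d(g ∘ F), substitute each coordinate x_i by F_i(u, v) in f_i, and replace dx_i by d F_i = (∂F_i/∂u) du + (∂F_i/∂v) dv.
  For the x component: f_1(F) = 3*u*v + 1; d F_1 = (-2*v) du + (-2*u) dv
  For the y component: f_2(F) = -9*u*v; d F_2 = (2*v) du + (2*u + 2*v) dv
  For the z component: f_3(F) = 4*u*v + v^2 + 2; d F_3 = (-3*v) du + (-3*u) dv
Combining and collecting du, dv coefficients:
  coeff of du: v*(-36*u*v - 3*v^2 - 8)
  coeff of dv: u*(-36*u*v - 21*v^2 - 8)
F^* omega = (v*(-36*u*v - 3*v^2 - 8)) du + (u*(-36*u*v - 21*v^2 - 8)) dv.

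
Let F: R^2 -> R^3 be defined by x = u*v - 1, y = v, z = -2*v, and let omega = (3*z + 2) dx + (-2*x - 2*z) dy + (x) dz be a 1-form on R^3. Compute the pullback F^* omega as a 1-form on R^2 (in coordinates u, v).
F^* omega = (2*v*(1 - 3*v)) du + (-10*u*v + 2*u + 4*v + 4) dv

Using F^*(f dg) = (f ∘ F) d(g ∘ F), substitute each coordinate x_i by F_i(u, v) in f_i, and replace dx_i by d F_i = (∂F_i/∂u) du + (∂F_i/∂v) dv.
  For the x component: f_1(F) = 2 - 6*v; d F_1 = (v) du + (u) dv
  For the y component: f_2(F) = -2*u*v + 4*v + 2; d F_2 = (0) du + (1) dv
  For the z component: f_3(F) = u*v - 1; d F_3 = (0) du + (-2) dv
Combining and collecting du, dv coefficients:
  coeff of du: 2*v*(1 - 3*v)
  coeff of dv: -10*u*v + 2*u + 4*v + 4
F^* omega = (2*v*(1 - 3*v)) du + (-10*u*v + 2*u + 4*v + 4) dv.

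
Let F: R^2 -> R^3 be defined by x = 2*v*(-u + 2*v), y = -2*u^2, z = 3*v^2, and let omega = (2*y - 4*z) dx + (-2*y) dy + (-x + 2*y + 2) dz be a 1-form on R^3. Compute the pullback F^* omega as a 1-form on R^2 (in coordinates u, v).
F^* omega = (-16*u^3 + 8*u^2*v + 24*v^3) du + (8*u^3 - 56*u^2*v + 36*u*v^2 - 120*v^3 + 12*v) dv

Using F^*(f dg) = (f ∘ F) d(g ∘ F), substitute each coordinate x_i by F_i(u, v) in f_i, and replace dx_i by d F_i = (∂F_i/∂u) du + (∂F_i/∂v) dv.
  For the x component: f_1(F) = -4*u^2 - 12*v^2; d F_1 = (-2*v) du + (-2*u + 8*v) dv
  For the y component: f_2(F) = 4*u^2; d F_2 = (-4*u) du + (0) dv
  For the z component: f_3(F) = -4*u^2 + 2*u*v - 4*v^2 + 2; d F_3 = (0) du + (6*v) dv
Combining and collecting du, dv coefficients:
  coeff of du: -16*u^3 + 8*u^2*v + 24*v^3
  coeff of dv: 8*u^3 - 56*u^2*v + 36*u*v^2 - 120*v^3 + 12*v
F^* omega = (-16*u^3 + 8*u^2*v + 24*v^3) du + (8*u^3 - 56*u^2*v + 36*u*v^2 - 120*v^3 + 12*v) dv.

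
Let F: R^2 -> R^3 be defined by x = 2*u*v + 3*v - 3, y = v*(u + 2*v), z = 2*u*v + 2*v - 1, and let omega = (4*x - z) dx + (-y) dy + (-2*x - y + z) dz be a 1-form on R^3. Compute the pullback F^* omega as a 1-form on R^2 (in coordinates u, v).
F^* omega = (v*(5*u*v - 6*v^2 + 12*v - 12)) du + (5*u^2*v - 10*u*v^2 + 24*u*v - 12*u - 8*v^3 - 4*v^2 + 22*v - 23) dv

Using F^*(f dg) = (f ∘ F) d(g ∘ F), substitute each coordinate x_i by F_i(u, v) in f_i, and replace dx_i by d F_i = (∂F_i/∂u) du + (∂F_i/∂v) dv.
  For the x component: f_1(F) = 6*u*v + 10*v - 11; d F_1 = (2*v) du + (2*u + 3) dv
  For the y component: f_2(F) = v*(-u - 2*v); d F_2 = (v) du + (u + 4*v) dv
  For the z component: f_3(F) = -3*u*v - 2*v^2 - 4*v + 5; d F_3 = (2*v) du + (2*u + 2) dv
Combining and collecting du, dv coefficients:
  coeff of du: v*(5*u*v - 6*v^2 + 12*v - 12)
  coeff of dv: 5*u^2*v - 10*u*v^2 + 24*u*v - 12*u - 8*v^3 - 4*v^2 + 22*v - 23
F^* omega = (v*(5*u*v - 6*v^2 + 12*v - 12)) du + (5*u^2*v - 10*u*v^2 + 24*u*v - 12*u - 8*v^3 - 4*v^2 + 22*v - 23) dv.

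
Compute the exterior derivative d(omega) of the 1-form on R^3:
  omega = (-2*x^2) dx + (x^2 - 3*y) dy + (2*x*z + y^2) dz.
d(omega) = (2*x) dx ∧ dy + (2*z) dx ∧ dz + (2*y) dy ∧ dz

For a 1-form omega = sum_i f_i dx_i, the exterior derivative is
  d(omega) = sum_{i < j} (∂f_j/∂x_i - ∂f_i/∂x_j) dx_i ∧ dx_j.
  coefficient of dx ∧ dy: ∂f_2/∂x - ∂f_1/∂y = ∂(x^2 - 3*y)/∂x - ∂(-2*x^2)/∂y = 2*x
  coefficient of dx ∧ dz: ∂f_3/∂x - ∂f_1/∂z = ∂(2*x*z + y^2)/∂x - ∂(-2*x^2)/∂z = 2*z
  coefficient of dy ∧ dz: ∂f_3/∂y - ∂f_2/∂z = ∂(2*x*z + y^2)/∂y - ∂(x^2 - 3*y)/∂z = 2*y
Assembling: d(omega) = (2*x) dx ∧ dy + (2*z) dx ∧ dz + (2*y) dy ∧ dz.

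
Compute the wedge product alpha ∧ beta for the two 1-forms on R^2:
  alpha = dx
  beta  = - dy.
alpha ∧ beta = (-1) dx ∧ dy

Distribute the wedge, using dx_i ∧ dx_j = -dx_j ∧ dx_i and dx_i ∧ dx_i = 0. For each pair (i, j) with i < j, the coefficient of dx_i ∧ dx_j in alpha ∧ beta is (alpha_i * beta_j - alpha_j * beta_i). Collecting: alpha ∧ beta = (-1) dx ∧ dy.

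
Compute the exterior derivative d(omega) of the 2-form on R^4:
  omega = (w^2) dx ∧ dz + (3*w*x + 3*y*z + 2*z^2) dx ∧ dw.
d(omega) = (2*w - 3*y - 4*z) dx ∧ dz ∧ dw + (-3*z) dx ∧ dy ∧ dw

For a 2-form omega = sum_{i<j} g_{ij} dx_i ∧ dx_j, the exterior derivative is
  d(omega) = sum_{i<j} d(g_{ij}) ∧ dx_i ∧ dx_j = sum_{i<j, k} (∂g_{ij}/∂x_k) dx_k ∧ dx_i ∧ dx_j.
Expand each term, using dx_k ∧ dx_i ∧ dx_j = sgn(permutation) dx_{(a)} ∧ dx_{(b)} ∧ dx_{(c)} with (a < b < c) sorted:
  d(w^2) includes (∂/∂w)(w^2) dw = (2*w) dw, which multiplied by dx ∧ dz gives (2*w) dx ∧ dz ∧ dw
  d(3*w*x + 3*y*z + 2*z^2) includes (∂/∂y)(3*w*x + 3*y*z + 2*z^2) dy = (3*z) dy, which multiplied by dx ∧ dw gives (-3*z) dx ∧ dy ∧ dw
  d(3*w*x + 3*y*z + 2*z^2) includes (∂/∂z)(3*w*x + 3*y*z + 2*z^2) dz = (3*y + 4*z) dz, which multiplied by dx ∧ dw gives (-3*y - 4*z) dx ∧ dz ∧ dw
Collecting like 3-forms: d(omega) = (2*w - 3*y - 4*z) dx ∧ dz ∧ dw + (-3*z) dx ∧ dy ∧ dw.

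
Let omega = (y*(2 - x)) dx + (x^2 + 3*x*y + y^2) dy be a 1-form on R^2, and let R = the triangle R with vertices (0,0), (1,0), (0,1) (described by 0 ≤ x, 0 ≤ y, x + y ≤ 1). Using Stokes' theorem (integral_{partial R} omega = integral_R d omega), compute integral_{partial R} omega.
integral_(partial R) omega = 0

Stokes: integral_partial_R omega = integral_R d omega with d omega = (∂Q/∂x - ∂P/∂y) dx ∧ dy.
  ∂Q/∂x = 2*x + 3*y
  ∂P/∂y = 2 - x
  integrand = ∂Q/∂x - ∂P/∂y = 3*x + 3*y - 2.
Integrating over R: integral_0^1 integral_0^{1-x} (3*x + 3*y - 2) dy dx = 0.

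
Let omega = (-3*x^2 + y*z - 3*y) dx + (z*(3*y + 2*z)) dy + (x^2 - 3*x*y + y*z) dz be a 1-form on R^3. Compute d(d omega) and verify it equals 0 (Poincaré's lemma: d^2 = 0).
d(d omega) = 0

Step 1: d omega = sum_{i<j} (∂f_j/∂x_i - ∂f_i/∂x_j) dx_i ∧ dx_j:
  coeff of dx ∧ dy: 3 - z
  coeff of dx ∧ dz: 2*x - 4*y
  coeff of dy ∧ dz: -3*x - 3*y - 3*z
Step 2: Apply d again to each 2-form coefficient. The only possible 3-form in R^3 is dx ∧ dy ∧ dz, with coefficient
  ∂(coeff of dy∧dz)/∂x - ∂(coeff of dx∧dz)/∂y + ∂(coeff of dx∧dy)/∂z
  = ∂/∂x (-3*x - 3*y - 3*z) - ∂/∂y (2*x - 4*y) + ∂/∂z (3 - z).
Each of these terms simplifies to sums of mixed partials that cancel in pairs. The result is 0 (by equality of mixed partials for smooth functions — Schwarz / Clairaut).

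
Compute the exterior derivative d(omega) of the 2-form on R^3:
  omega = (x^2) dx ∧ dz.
d(omega) = 0

For a 2-form omega = sum_{i<j} g_{ij} dx_i ∧ dx_j, the exterior derivative is
  d(omega) = sum_{i<j} d(g_{ij}) ∧ dx_i ∧ dx_j = sum_{i<j, k} (∂g_{ij}/∂x_k) dx_k ∧ dx_i ∧ dx_j.
Expand each term, using dx_k ∧ dx_i ∧ dx_j = sgn(permutation) dx_{(a)} ∧ dx_{(b)} ∧ dx_{(c)} with (a < b < c) sorted:

Collecting like 3-forms: d(omega) = 0.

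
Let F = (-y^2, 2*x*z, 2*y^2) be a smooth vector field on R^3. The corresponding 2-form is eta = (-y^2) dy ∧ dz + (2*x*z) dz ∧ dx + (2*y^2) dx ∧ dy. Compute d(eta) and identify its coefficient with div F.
d(eta) = (0) dx ∧ dy ∧ dz; div F = 0

For a 2-form in R^3 of the form above, applying d gives a 3-form with coefficient ∂P/∂x + ∂Q/∂y + ∂R/∂z:
  ∂P/∂x = 0
  ∂Q/∂y = 0
  ∂R/∂z = 0
Sum = 0, which is exactly div F.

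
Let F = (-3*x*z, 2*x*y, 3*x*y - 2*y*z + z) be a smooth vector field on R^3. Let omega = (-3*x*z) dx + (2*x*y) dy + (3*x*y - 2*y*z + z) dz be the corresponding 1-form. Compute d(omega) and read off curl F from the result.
d(omega) = (3*x - 2*z) dy ∧ dz + (-3*x - 3*y) dz ∧ dx + (2*y) dx ∧ dy; curl F = (3*x - 2*z, -3*x - 3*y, 2*y)

d omega = sum_{i<j} (∂f_j/∂x_i - ∂f_i/∂x_j) dx_i ∧ dx_j. Under the identification (dy ∧ dz, dz ∧ dx, dx ∧ dy) ↔ (e_x, e_y, e_z), the coefficients are exactly the components of curl F. Compute:
  ∂R/∂y - ∂Q/∂z = (3*x - 2*z) - (0) = 3*x - 2*z
  ∂P/∂z - ∂R/∂x = (-3*x) - (3*y) = -3*x - 3*y
  ∂Q/∂x - ∂P/∂y = (2*y) - (0) = 2*y.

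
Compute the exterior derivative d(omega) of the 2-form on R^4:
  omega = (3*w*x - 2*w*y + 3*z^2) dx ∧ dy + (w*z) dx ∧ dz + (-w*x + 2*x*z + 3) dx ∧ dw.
d(omega) = (6*z) dx ∧ dy ∧ dz + (3*x - 2*y) dx ∧ dy ∧ dw + (-2*x + z) dx ∧ dz ∧ dw

For a 2-form omega = sum_{i<j} g_{ij} dx_i ∧ dx_j, the exterior derivative is
  d(omega) = sum_{i<j} d(g_{ij}) ∧ dx_i ∧ dx_j = sum_{i<j, k} (∂g_{ij}/∂x_k) dx_k ∧ dx_i ∧ dx_j.
Expand each term, using dx_k ∧ dx_i ∧ dx_j = sgn(permutation) dx_{(a)} ∧ dx_{(b)} ∧ dx_{(c)} with (a < b < c) sorted:
  d(3*w*x - 2*w*y + 3*z^2) includes (∂/∂z)(3*w*x - 2*w*y + 3*z^2) dz = (6*z) dz, which multiplied by dx ∧ dy gives (6*z) dx ∧ dy ∧ dz
  d(3*w*x - 2*w*y + 3*z^2) includes (∂/∂w)(3*w*x - 2*w*y + 3*z^2) dw = (3*x - 2*y) dw, which multiplied by dx ∧ dy gives (3*x - 2*y) dx ∧ dy ∧ dw
  d(w*z) includes (∂/∂w)(w*z) dw = (z) dw, which multiplied by dx ∧ dz gives (z) dx ∧ dz ∧ dw
  d(-w*x + 2*x*z + 3) includes (∂/∂z)(-w*x + 2*x*z + 3) dz = (2*x) dz, which multiplied by dx ∧ dw gives (-2*x) dx ∧ dz ∧ dw
Collecting like 3-forms: d(omega) = (6*z) dx ∧ dy ∧ dz + (3*x - 2*y) dx ∧ dy ∧ dw + (-2*x + z) dx ∧ dz ∧ dw.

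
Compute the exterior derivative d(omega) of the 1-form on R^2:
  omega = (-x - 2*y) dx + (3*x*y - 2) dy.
d(omega) = (3*y + 2) dx ∧ dy

For a 1-form omega = sum_i f_i dx_i, the exterior derivative is
  d(omega) = sum_{i < j} (∂f_j/∂x_i - ∂f_i/∂x_j) dx_i ∧ dx_j.
  coefficient of dx ∧ dy: ∂f_2/∂x - ∂f_1/∂y = ∂(3*x*y - 2)/∂x - ∂(-x - 2*y)/∂y = 3*y + 2
Assembling: d(omega) = (3*y + 2) dx ∧ dy.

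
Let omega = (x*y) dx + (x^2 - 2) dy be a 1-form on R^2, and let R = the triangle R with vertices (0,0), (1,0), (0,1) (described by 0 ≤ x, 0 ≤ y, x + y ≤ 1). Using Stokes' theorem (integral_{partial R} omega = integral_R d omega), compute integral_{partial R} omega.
integral_(partial R) omega = 1/6

Stokes: integral_partial_R omega = integral_R d omega with d omega = (∂Q/∂x - ∂P/∂y) dx ∧ dy.
  ∂Q/∂x = 2*x
  ∂P/∂y = x
  integrand = ∂Q/∂x - ∂P/∂y = x.
Integrating over R: integral_0^1 integral_0^{1-x} (x) dy dx = 1/6.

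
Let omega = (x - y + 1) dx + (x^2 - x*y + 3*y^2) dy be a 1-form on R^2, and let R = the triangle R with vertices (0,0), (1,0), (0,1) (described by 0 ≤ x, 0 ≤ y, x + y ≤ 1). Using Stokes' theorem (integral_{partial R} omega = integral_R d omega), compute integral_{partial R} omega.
integral_(partial R) omega = 2/3

Stokes: integral_partial_R omega = integral_R d omega with d omega = (∂Q/∂x - ∂P/∂y) dx ∧ dy.
  ∂Q/∂x = 2*x - y
  ∂P/∂y = -1
  integrand = ∂Q/∂x - ∂P/∂y = 2*x - y + 1.
Integrating over R: integral_0^1 integral_0^{1-x} (2*x - y + 1) dy dx = 2/3.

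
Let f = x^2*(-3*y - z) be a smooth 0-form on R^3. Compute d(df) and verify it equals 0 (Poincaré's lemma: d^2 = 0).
d(df) = 0

Step 1: df = sum_i (∂f/∂x_i) dx_i = (2*x*(-3*y - z)) dx + (-3*x^2) dy + (-x^2) dz.
Step 2: Apply d again. Using the 1-form formula, the coefficient of dx ∧ dy in d(df) is ∂^2 f/∂x ∂y - ∂^2 f/∂y ∂x = (-6*x) - (-6*x) = 0 (equality of mixed partials for smooth f).
Similarly for dx ∧ dz and dy ∧ dz — all coefficients vanish. So d(df) = 0.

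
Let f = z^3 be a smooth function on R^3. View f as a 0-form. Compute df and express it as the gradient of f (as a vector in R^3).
df = (0) dx + (0) dy + (3*z^2) dz; grad f = (0, 0, 3*z^2)

For a 0-form f, d f = (∂f/∂x) dx + (∂f/∂y) dy + (∂f/∂z) dz. The components of the vector representation are exactly the entries of grad f in Cartesian coordinates:
  ∂f/∂x = 0
  ∂f/∂y = 0
  ∂f/∂z = 3*z^2.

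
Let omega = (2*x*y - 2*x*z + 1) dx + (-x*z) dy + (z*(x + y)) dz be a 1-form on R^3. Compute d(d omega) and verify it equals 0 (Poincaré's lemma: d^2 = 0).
d(d omega) = 0

Step 1: d omega = sum_{i<j} (∂f_j/∂x_i - ∂f_i/∂x_j) dx_i ∧ dx_j:
  coeff of dx ∧ dy: -2*x - z
  coeff of dx ∧ dz: 2*x + z
  coeff of dy ∧ dz: x + z
Step 2: Apply d again to each 2-form coefficient. The only possible 3-form in R^3 is dx ∧ dy ∧ dz, with coefficient
  ∂(coeff of dy∧dz)/∂x - ∂(coeff of dx∧dz)/∂y + ∂(coeff of dx∧dy)/∂z
  = ∂/∂x (x + z) - ∂/∂y (2*x + z) + ∂/∂z (-2*x - z).
Each of these terms simplifies to sums of mixed partials that cancel in pairs. The result is 0 (by equality of mixed partials for smooth functions — Schwarz / Clairaut).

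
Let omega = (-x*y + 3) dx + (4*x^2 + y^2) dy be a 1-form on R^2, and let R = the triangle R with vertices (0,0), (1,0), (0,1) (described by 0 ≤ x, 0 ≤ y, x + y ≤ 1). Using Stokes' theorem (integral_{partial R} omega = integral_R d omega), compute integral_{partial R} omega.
integral_(partial R) omega = 3/2

Stokes: integral_partial_R omega = integral_R d omega with d omega = (∂Q/∂x - ∂P/∂y) dx ∧ dy.
  ∂Q/∂x = 8*x
  ∂P/∂y = -x
  integrand = ∂Q/∂x - ∂P/∂y = 9*x.
Integrating over R: integral_0^1 integral_0^{1-x} (9*x) dy dx = 3/2.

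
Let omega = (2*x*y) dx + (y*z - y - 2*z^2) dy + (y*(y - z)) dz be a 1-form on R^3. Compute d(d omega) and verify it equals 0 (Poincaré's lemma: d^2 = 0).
d(d omega) = 0

Step 1: d omega = sum_{i<j} (∂f_j/∂x_i - ∂f_i/∂x_j) dx_i ∧ dx_j:
  coeff of dx ∧ dy: -2*x
  coeff of dx ∧ dz: 0
  coeff of dy ∧ dz: y + 3*z
Step 2: Apply d again to each 2-form coefficient. The only possible 3-form in R^3 is dx ∧ dy ∧ dz, with coefficient
  ∂(coeff of dy∧dz)/∂x - ∂(coeff of dx∧dz)/∂y + ∂(coeff of dx∧dy)/∂z
  = ∂/∂x (y + 3*z) - ∂/∂y (0) + ∂/∂z (-2*x).
Each of these terms simplifies to sums of mixed partials that cancel in pairs. The result is 0 (by equality of mixed partials for smooth functions — Schwarz / Clairaut).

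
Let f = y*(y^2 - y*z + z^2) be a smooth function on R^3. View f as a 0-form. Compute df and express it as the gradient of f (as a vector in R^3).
df = (0) dx + (3*y^2 - 2*y*z + z^2) dy + (y*(-y + 2*z)) dz; grad f = (0, 3*y^2 - 2*y*z + z^2, y*(-y + 2*z))

For a 0-form f, d f = (∂f/∂x) dx + (∂f/∂y) dy + (∂f/∂z) dz. The components of the vector representation are exactly the entries of grad f in Cartesian coordinates:
  ∂f/∂x = 0
  ∂f/∂y = 3*y^2 - 2*y*z + z^2
  ∂f/∂z = y*(-y + 2*z).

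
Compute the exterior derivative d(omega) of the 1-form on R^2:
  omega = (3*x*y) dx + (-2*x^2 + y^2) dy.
d(omega) = (-7*x) dx ∧ dy

For a 1-form omega = sum_i f_i dx_i, the exterior derivative is
  d(omega) = sum_{i < j} (∂f_j/∂x_i - ∂f_i/∂x_j) dx_i ∧ dx_j.
  coefficient of dx ∧ dy: ∂f_2/∂x - ∂f_1/∂y = ∂(-2*x^2 + y^2)/∂x - ∂(3*x*y)/∂y = -7*x
Assembling: d(omega) = (-7*x) dx ∧ dy.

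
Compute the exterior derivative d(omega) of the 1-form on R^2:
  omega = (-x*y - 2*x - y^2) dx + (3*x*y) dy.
d(omega) = (x + 5*y) dx ∧ dy

For a 1-form omega = sum_i f_i dx_i, the exterior derivative is
  d(omega) = sum_{i < j} (∂f_j/∂x_i - ∂f_i/∂x_j) dx_i ∧ dx_j.
  coefficient of dx ∧ dy: ∂f_2/∂x - ∂f_1/∂y = ∂(3*x*y)/∂x - ∂(-x*y - 2*x - y^2)/∂y = x + 5*y
Assembling: d(omega) = (x + 5*y) dx ∧ dy.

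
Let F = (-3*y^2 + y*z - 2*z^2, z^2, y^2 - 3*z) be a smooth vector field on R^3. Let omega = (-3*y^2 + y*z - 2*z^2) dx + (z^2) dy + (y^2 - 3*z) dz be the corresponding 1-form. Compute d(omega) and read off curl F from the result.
d(omega) = (2*y - 2*z) dy ∧ dz + (y - 4*z) dz ∧ dx + (6*y - z) dx ∧ dy; curl F = (2*y - 2*z, y - 4*z, 6*y - z)

d omega = sum_{i<j} (∂f_j/∂x_i - ∂f_i/∂x_j) dx_i ∧ dx_j. Under the identification (dy ∧ dz, dz ∧ dx, dx ∧ dy) ↔ (e_x, e_y, e_z), the coefficients are exactly the components of curl F. Compute:
  ∂R/∂y - ∂Q/∂z = (2*y) - (2*z) = 2*y - 2*z
  ∂P/∂z - ∂R/∂x = (y - 4*z) - (0) = y - 4*z
  ∂Q/∂x - ∂P/∂y = (0) - (-6*y + z) = 6*y - z.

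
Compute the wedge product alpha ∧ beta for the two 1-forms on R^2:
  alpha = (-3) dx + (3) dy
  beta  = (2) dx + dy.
alpha ∧ beta = (-9) dx ∧ dy

Distribute the wedge, using dx_i ∧ dx_j = -dx_j ∧ dx_i and dx_i ∧ dx_i = 0. For each pair (i, j) with i < j, the coefficient of dx_i ∧ dx_j in alpha ∧ beta is (alpha_i * beta_j - alpha_j * beta_i). Collecting: alpha ∧ beta = (-9) dx ∧ dy.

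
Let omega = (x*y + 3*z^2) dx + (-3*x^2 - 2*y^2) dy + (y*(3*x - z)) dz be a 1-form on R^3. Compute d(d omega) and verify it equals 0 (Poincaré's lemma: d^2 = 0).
d(d omega) = 0

Step 1: d omega = sum_{i<j} (∂f_j/∂x_i - ∂f_i/∂x_j) dx_i ∧ dx_j:
  coeff of dx ∧ dy: -7*x
  coeff of dx ∧ dz: 3*y - 6*z
  coeff of dy ∧ dz: 3*x - z
Step 2: Apply d again to each 2-form coefficient. The only possible 3-form in R^3 is dx ∧ dy ∧ dz, with coefficient
  ∂(coeff of dy∧dz)/∂x - ∂(coeff of dx∧dz)/∂y + ∂(coeff of dx∧dy)/∂z
  = ∂/∂x (3*x - z) - ∂/∂y (3*y - 6*z) + ∂/∂z (-7*x).
Each of these terms simplifies to sums of mixed partials that cancel in pairs. The result is 0 (by equality of mixed partials for smooth functions — Schwarz / Clairaut).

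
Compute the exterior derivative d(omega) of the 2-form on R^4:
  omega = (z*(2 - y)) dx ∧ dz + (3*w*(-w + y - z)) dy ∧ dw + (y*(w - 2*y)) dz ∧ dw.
d(omega) = (z) dx ∧ dy ∧ dz + (4*w - 4*y) dy ∧ dz ∧ dw

For a 2-form omega = sum_{i<j} g_{ij} dx_i ∧ dx_j, the exterior derivative is
  d(omega) = sum_{i<j} d(g_{ij}) ∧ dx_i ∧ dx_j = sum_{i<j, k} (∂g_{ij}/∂x_k) dx_k ∧ dx_i ∧ dx_j.
Expand each term, using dx_k ∧ dx_i ∧ dx_j = sgn(permutation) dx_{(a)} ∧ dx_{(b)} ∧ dx_{(c)} with (a < b < c) sorted:
  d(z*(2 - y)) includes (∂/∂y)(z*(2 - y)) dy = (-z) dy, which multiplied by dx ∧ dz gives (z) dx ∧ dy ∧ dz
  d(3*w*(-w + y - z)) includes (∂/∂z)(3*w*(-w + y - z)) dz = (-3*w) dz, which multiplied by dy ∧ dw gives (3*w) dy ∧ dz ∧ dw
  d(y*(w - 2*y)) includes (∂/∂y)(y*(w - 2*y)) dy = (w - 4*y) dy, which multiplied by dz ∧ dw gives (w - 4*y) dy ∧ dz ∧ dw
Collecting like 3-forms: d(omega) = (z) dx ∧ dy ∧ dz + (4*w - 4*y) dy ∧ dz ∧ dw.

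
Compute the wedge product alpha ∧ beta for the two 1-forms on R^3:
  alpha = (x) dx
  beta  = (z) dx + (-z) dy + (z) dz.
alpha ∧ beta = (-x*z) dx ∧ dy + (x*z) dx ∧ dz

Distribute the wedge, using dx_i ∧ dx_j = -dx_j ∧ dx_i and dx_i ∧ dx_i = 0. For each pair (i, j) with i < j, the coefficient of dx_i ∧ dx_j in alpha ∧ beta is (alpha_i * beta_j - alpha_j * beta_i). Collecting: alpha ∧ beta = (-x*z) dx ∧ dy + (x*z) dx ∧ dz.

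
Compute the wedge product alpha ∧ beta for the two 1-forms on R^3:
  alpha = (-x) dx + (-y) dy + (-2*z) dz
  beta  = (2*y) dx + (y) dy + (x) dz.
alpha ∧ beta = (y*(-x + 2*y)) dx ∧ dy + (-x^2 + 4*y*z) dx ∧ dz + (y*(-x + 2*z)) dy ∧ dz

Distribute the wedge, using dx_i ∧ dx_j = -dx_j ∧ dx_i and dx_i ∧ dx_i = 0. For each pair (i, j) with i < j, the coefficient of dx_i ∧ dx_j in alpha ∧ beta is (alpha_i * beta_j - alpha_j * beta_i). Collecting: alpha ∧ beta = (y*(-x + 2*y)) dx ∧ dy + (-x^2 + 4*y*z) dx ∧ dz + (y*(-x + 2*z)) dy ∧ dz.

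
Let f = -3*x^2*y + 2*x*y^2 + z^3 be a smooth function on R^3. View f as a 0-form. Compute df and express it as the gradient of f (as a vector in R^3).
df = (2*y*(-3*x + y)) dx + (x*(-3*x + 4*y)) dy + (3*z^2) dz; grad f = (2*y*(-3*x + y), x*(-3*x + 4*y), 3*z^2)

For a 0-form f, d f = (∂f/∂x) dx + (∂f/∂y) dy + (∂f/∂z) dz. The components of the vector representation are exactly the entries of grad f in Cartesian coordinates:
  ∂f/∂x = 2*y*(-3*x + y)
  ∂f/∂y = x*(-3*x + 4*y)
  ∂f/∂z = 3*z^2.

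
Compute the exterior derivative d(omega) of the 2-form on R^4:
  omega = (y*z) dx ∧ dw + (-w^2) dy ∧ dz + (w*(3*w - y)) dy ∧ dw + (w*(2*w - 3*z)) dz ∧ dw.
d(omega) = (-z) dx ∧ dy ∧ dw + (-y) dx ∧ dz ∧ dw + (-2*w) dy ∧ dz ∧ dw

For a 2-form omega = sum_{i<j} g_{ij} dx_i ∧ dx_j, the exterior derivative is
  d(omega) = sum_{i<j} d(g_{ij}) ∧ dx_i ∧ dx_j = sum_{i<j, k} (∂g_{ij}/∂x_k) dx_k ∧ dx_i ∧ dx_j.
Expand each term, using dx_k ∧ dx_i ∧ dx_j = sgn(permutation) dx_{(a)} ∧ dx_{(b)} ∧ dx_{(c)} with (a < b < c) sorted:
  d(y*z) includes (∂/∂y)(y*z) dy = (z) dy, which multiplied by dx ∧ dw gives (-z) dx ∧ dy ∧ dw
  d(y*z) includes (∂/∂z)(y*z) dz = (y) dz, which multiplied by dx ∧ dw gives (-y) dx ∧ dz ∧ dw
  d(-w^2) includes (∂/∂w)(-w^2) dw = (-2*w) dw, which multiplied by dy ∧ dz gives (-2*w) dy ∧ dz ∧ dw
Collecting like 3-forms: d(omega) = (-z) dx ∧ dy ∧ dw + (-y) dx ∧ dz ∧ dw + (-2*w) dy ∧ dz ∧ dw.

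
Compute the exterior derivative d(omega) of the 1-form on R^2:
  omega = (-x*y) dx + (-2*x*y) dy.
d(omega) = (x - 2*y) dx ∧ dy

For a 1-form omega = sum_i f_i dx_i, the exterior derivative is
  d(omega) = sum_{i < j} (∂f_j/∂x_i - ∂f_i/∂x_j) dx_i ∧ dx_j.
  coefficient of dx ∧ dy: ∂f_2/∂x - ∂f_1/∂y = ∂(-2*x*y)/∂x - ∂(-x*y)/∂y = x - 2*y
Assembling: d(omega) = (x - 2*y) dx ∧ dy.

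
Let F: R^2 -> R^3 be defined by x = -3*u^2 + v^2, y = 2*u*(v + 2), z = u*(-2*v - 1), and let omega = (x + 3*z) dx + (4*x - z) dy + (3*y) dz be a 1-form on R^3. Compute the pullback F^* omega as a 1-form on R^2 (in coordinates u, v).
F^* omega = (18*u^3 + 12*u^2*v - 30*u^2 - 14*u*v^2 - 20*u*v - 8*u + 8*v^3 + 16*v^2) du + (-24*u^3 - 14*u^2*v - 22*u^2 - 4*u*v^2 - 6*u*v + 2*v^3) dv

Using F^*(f dg) = (f ∘ F) d(g ∘ F), substitute each coordinate x_i by F_i(u, v) in f_i, and replace dx_i by d F_i = (∂F_i/∂u) du + (∂F_i/∂v) dv.
  For the x component: f_1(F) = -3*u^2 - 6*u*v - 3*u + v^2; d F_1 = (-6*u) du + (2*v) dv
  For the y component: f_2(F) = -12*u^2 + 2*u*v + u + 4*v^2; d F_2 = (2*v + 4) du + (2*u) dv
  For the z component: f_3(F) = 6*u*(v + 2); d F_3 = (-2*v - 1) du + (-2*u) dv
Combining and collecting du, dv coefficients:
  coeff of du: 18*u^3 + 12*u^2*v - 30*u^2 - 14*u*v^2 - 20*u*v - 8*u + 8*v^3 + 16*v^2
  coeff of dv: -24*u^3 - 14*u^2*v - 22*u^2 - 4*u*v^2 - 6*u*v + 2*v^3
F^* omega = (18*u^3 + 12*u^2*v - 30*u^2 - 14*u*v^2 - 20*u*v - 8*u + 8*v^3 + 16*v^2) du + (-24*u^3 - 14*u^2*v - 22*u^2 - 4*u*v^2 - 6*u*v + 2*v^3) dv.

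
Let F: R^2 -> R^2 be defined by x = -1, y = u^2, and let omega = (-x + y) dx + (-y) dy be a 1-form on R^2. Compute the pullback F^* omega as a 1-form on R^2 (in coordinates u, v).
F^* omega = (-2*u^3) du

Using F^*(f dg) = (f ∘ F) d(g ∘ F), substitute each coordinate x_i by F_i(u, v) in f_i, and replace dx_i by d F_i = (∂F_i/∂u) du + (∂F_i/∂v) dv.
  For the x component: f_1(F) = u^2 + 1; d F_1 = (0) du + (0) dv
  For the y component: f_2(F) = -u^2; d F_2 = (2*u) du + (0) dv
Combining and collecting du, dv coefficients:
  coeff of du: -2*u^3
  coeff of dv: 0
F^* omega = (-2*u^3) du.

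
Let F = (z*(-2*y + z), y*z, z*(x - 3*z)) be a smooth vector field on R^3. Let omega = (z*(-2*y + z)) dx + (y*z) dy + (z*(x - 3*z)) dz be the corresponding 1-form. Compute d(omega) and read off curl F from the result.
d(omega) = (-y) dy ∧ dz + (-2*y + z) dz ∧ dx + (2*z) dx ∧ dy; curl F = (-y, -2*y + z, 2*z)

d omega = sum_{i<j} (∂f_j/∂x_i - ∂f_i/∂x_j) dx_i ∧ dx_j. Under the identification (dy ∧ dz, dz ∧ dx, dx ∧ dy) ↔ (e_x, e_y, e_z), the coefficients are exactly the components of curl F. Compute:
  ∂R/∂y - ∂Q/∂z = (0) - (y) = -y
  ∂P/∂z - ∂R/∂x = (-2*y + 2*z) - (z) = -2*y + z
  ∂Q/∂x - ∂P/∂y = (0) - (-2*z) = 2*z.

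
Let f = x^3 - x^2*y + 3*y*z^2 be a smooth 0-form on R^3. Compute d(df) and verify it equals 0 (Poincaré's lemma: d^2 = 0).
d(df) = 0

Step 1: df = sum_i (∂f/∂x_i) dx_i = (x*(3*x - 2*y)) dx + (-x^2 + 3*z^2) dy + (6*y*z) dz.
Step 2: Apply d again. Using the 1-form formula, the coefficient of dx ∧ dy in d(df) is ∂^2 f/∂x ∂y - ∂^2 f/∂y ∂x = (-2*x) - (-2*x) = 0 (equality of mixed partials for smooth f).
Similarly for dx ∧ dz and dy ∧ dz — all coefficients vanish. So d(df) = 0.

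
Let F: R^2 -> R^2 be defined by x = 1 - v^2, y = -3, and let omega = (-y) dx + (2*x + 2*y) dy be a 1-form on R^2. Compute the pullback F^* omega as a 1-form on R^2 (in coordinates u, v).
F^* omega = (-6*v) dv

Using F^*(f dg) = (f ∘ F) d(g ∘ F), substitute each coordinate x_i by F_i(u, v) in f_i, and replace dx_i by d F_i = (∂F_i/∂u) du + (∂F_i/∂v) dv.
  For the x component: f_1(F) = 3; d F_1 = (0) du + (-2*v) dv
  For the y component: f_2(F) = -2*v^2 - 4; d F_2 = (0) du + (0) dv
Combining and collecting du, dv coefficients:
  coeff of du: 0
  coeff of dv: -6*v
F^* omega = (-6*v) dv.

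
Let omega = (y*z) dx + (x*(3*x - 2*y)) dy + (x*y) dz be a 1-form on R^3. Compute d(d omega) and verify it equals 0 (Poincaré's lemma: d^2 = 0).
d(d omega) = 0

Step 1: d omega = sum_{i<j} (∂f_j/∂x_i - ∂f_i/∂x_j) dx_i ∧ dx_j:
  coeff of dx ∧ dy: 6*x - 2*y - z
  coeff of dx ∧ dz: 0
  coeff of dy ∧ dz: x
Step 2: Apply d again to each 2-form coefficient. The only possible 3-form in R^3 is dx ∧ dy ∧ dz, with coefficient
  ∂(coeff of dy∧dz)/∂x - ∂(coeff of dx∧dz)/∂y + ∂(coeff of dx∧dy)/∂z
  = ∂/∂x (x) - ∂/∂y (0) + ∂/∂z (6*x - 2*y - z).
Each of these terms simplifies to sums of mixed partials that cancel in pairs. The result is 0 (by equality of mixed partials for smooth functions — Schwarz / Clairaut).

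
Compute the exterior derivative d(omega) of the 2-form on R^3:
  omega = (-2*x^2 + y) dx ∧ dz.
d(omega) = (-1) dx ∧ dy ∧ dz

For a 2-form omega = sum_{i<j} g_{ij} dx_i ∧ dx_j, the exterior derivative is
  d(omega) = sum_{i<j} d(g_{ij}) ∧ dx_i ∧ dx_j = sum_{i<j, k} (∂g_{ij}/∂x_k) dx_k ∧ dx_i ∧ dx_j.
Expand each term, using dx_k ∧ dx_i ∧ dx_j = sgn(permutation) dx_{(a)} ∧ dx_{(b)} ∧ dx_{(c)} with (a < b < c) sorted:
  d(-2*x^2 + y) includes (∂/∂y)(-2*x^2 + y) dy = (1) dy, which multiplied by dx ∧ dz gives (-1) dx ∧ dy ∧ dz
Collecting like 3-forms: d(omega) = (-1) dx ∧ dy ∧ dz.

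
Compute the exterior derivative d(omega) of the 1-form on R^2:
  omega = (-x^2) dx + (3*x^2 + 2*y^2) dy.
d(omega) = (6*x) dx ∧ dy

For a 1-form omega = sum_i f_i dx_i, the exterior derivative is
  d(omega) = sum_{i < j} (∂f_j/∂x_i - ∂f_i/∂x_j) dx_i ∧ dx_j.
  coefficient of dx ∧ dy: ∂f_2/∂x - ∂f_1/∂y = ∂(3*x^2 + 2*y^2)/∂x - ∂(-x^2)/∂y = 6*x
Assembling: d(omega) = (6*x) dx ∧ dy.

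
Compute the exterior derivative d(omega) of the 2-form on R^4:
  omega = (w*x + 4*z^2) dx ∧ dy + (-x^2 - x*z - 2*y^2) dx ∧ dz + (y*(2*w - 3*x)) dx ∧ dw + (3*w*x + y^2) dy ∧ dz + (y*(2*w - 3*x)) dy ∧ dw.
d(omega) = (3*w + 4*y + 8*z) dx ∧ dy ∧ dz + (-2*w + 4*x - 3*y) dx ∧ dy ∧ dw + (3*x) dy ∧ dz ∧ dw

For a 2-form omega = sum_{i<j} g_{ij} dx_i ∧ dx_j, the exterior derivative is
  d(omega) = sum_{i<j} d(g_{ij}) ∧ dx_i ∧ dx_j = sum_{i<j, k} (∂g_{ij}/∂x_k) dx_k ∧ dx_i ∧ dx_j.
Expand each term, using dx_k ∧ dx_i ∧ dx_j = sgn(permutation) dx_{(a)} ∧ dx_{(b)} ∧ dx_{(c)} with (a < b < c) sorted:
  d(w*x + 4*z^2) includes (∂/∂z)(w*x + 4*z^2) dz = (8*z) dz, which multiplied by dx ∧ dy gives (8*z) dx ∧ dy ∧ dz
  d(w*x + 4*z^2) includes (∂/∂w)(w*x + 4*z^2) dw = (x) dw, which multiplied by dx ∧ dy gives (x) dx ∧ dy ∧ dw
  d(-x^2 - x*z - 2*y^2) includes (∂/∂y)(-x^2 - x*z - 2*y^2) dy = (-4*y) dy, which multiplied by dx ∧ dz gives (4*y) dx ∧ dy ∧ dz
  d(y*(2*w - 3*x)) includes (∂/∂y)(y*(2*w - 3*x)) dy = (2*w - 3*x) dy, which multiplied by dx ∧ dw gives (-2*w + 3*x) dx ∧ dy ∧ dw
  d(3*w*x + y^2) includes (∂/∂x)(3*w*x + y^2) dx = (3*w) dx, which multiplied by dy ∧ dz gives (3*w) dx ∧ dy ∧ dz
  d(3*w*x + y^2) includes (∂/∂w)(3*w*x + y^2) dw = (3*x) dw, which multiplied by dy ∧ dz gives (3*x) dy ∧ dz ∧ dw
  d(y*(2*w - 3*x)) includes (∂/∂x)(y*(2*w - 3*x)) dx = (-3*y) dx, which multiplied by dy ∧ dw gives (-3*y) dx ∧ dy ∧ dw
Collecting like 3-forms: d(omega) = (3*w + 4*y + 8*z) dx ∧ dy ∧ dz + (-2*w + 4*x - 3*y) dx ∧ dy ∧ dw + (3*x) dy ∧ dz ∧ dw.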